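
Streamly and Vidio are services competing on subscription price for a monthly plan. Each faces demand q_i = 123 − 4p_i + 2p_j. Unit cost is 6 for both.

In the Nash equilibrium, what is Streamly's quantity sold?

74

Streamly's profit: π = (p_{Streamly} − 6)(123 − 4p_{Streamly} + 2p_{Vidio}).
∂π/∂p_{Streamly} = 147 − 8p_{Streamly} + 2p_{Vidio} = 0 ⇒ p_{Streamly} = 18.375 + 0.25p_{Vidio}.
The game is symmetric, so in equilibrium p_{Vidio} = p_{Streamly}: the reaction function gives 0.75p_{Streamly} = 18.375, hence p_{Streamly} = 24.5.
q_{Streamly} = 123 − 4·24.5 + 2·24.5 = 74.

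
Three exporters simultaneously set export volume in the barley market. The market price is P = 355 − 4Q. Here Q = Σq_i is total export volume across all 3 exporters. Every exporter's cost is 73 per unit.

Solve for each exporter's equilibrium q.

17.625

A representative exporter's profit is π_i = q_i(355 − 4Q) − 73q_i, with Q = q_i + Σ_{j≠i} q_j.
First-order condition: 282 − 8q_i − 4Σ_{j≠i} q_j = 0.
In a symmetric equilibrium every exporter chooses the same q, so Σ_{j≠i} q_j = 2q. The condition becomes 282 − 16q = 0, giving q = 282/16 = 17.625.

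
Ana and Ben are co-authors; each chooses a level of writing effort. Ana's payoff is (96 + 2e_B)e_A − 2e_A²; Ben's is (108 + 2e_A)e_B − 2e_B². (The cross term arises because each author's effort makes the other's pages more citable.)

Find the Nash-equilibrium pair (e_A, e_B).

Expanding Ana's payoff: 96e_A + 2e_Be_A − 2e_A².
∂π/∂e_A = 96 + 2e_B − 4e_A = 0, so e_A = 24 + 0.5e_B.
Likewise for Ben: e_B = 27 + 0.5e_A.
Solving the two reaction functions simultaneously: (1 − (0.5)(0.5))e_A = 24 + 0.5·27, so 0.75e_A = 37.5 and e_A = 50.
Then e_B = 27 + 0.5·50 = 52.

50, 52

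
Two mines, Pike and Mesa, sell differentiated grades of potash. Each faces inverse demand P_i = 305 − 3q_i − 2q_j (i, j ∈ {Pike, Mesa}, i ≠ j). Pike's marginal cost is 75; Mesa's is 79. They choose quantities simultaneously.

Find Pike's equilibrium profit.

Mine Pike's profit: π = q_{Pike}(305 − 3q_{Pike} − 2q_{Mesa}) − 75q_{Pike}.
∂π/∂q_{Pike} = 230 − 6q_{Pike} − 2q_{Mesa} = 0 ⇒ q_{Pike} = 115/3 − (1/3)q_{Mesa}.
Similarly q_{Mesa} = 113/3 − (1/3)q_{Pike}.
Substituting the second reaction function into the first: q_{Pike} = 115/3 − (1/3)(113/3 − (1/3)q_{Pike}), which gives (8/9)q_{Pike} = 232/9 ⇒ q_{Pike} = 29.
Then q_{Mesa} = 113/3 − (1/3)·29 = 28.
P_{Pike} = 305 − 3·29 − 2·28 = 162.
Profit = (162 − 75)·29 = 2523.

2523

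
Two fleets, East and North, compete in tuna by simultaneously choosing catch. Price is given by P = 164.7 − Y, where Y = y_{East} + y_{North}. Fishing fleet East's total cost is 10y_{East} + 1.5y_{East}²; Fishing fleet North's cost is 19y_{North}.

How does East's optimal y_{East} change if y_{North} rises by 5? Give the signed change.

Fishing fleet East's profit: π = y_{East}(164.7 − (y_{East} + y_{North})) − 10y_{East} − 1.5y_{East}².
∂π/∂y_{East} = 154.7 − 5y_{East} − y_{North} = 0, so y_{East} = 30.94 − 0.2y_{North}.
The reaction-function slope is −0.2, so a 5-unit rise in y_{North} moves y_{East} by −0.2 × 5 = −1. East's best response falls — the actions are strategic substitutes.

-1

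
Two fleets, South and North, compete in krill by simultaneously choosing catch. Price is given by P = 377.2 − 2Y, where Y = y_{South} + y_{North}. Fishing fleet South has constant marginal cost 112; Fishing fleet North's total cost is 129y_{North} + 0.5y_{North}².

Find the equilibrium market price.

215.7

Fishing fleet South's profit: π = y_{South}(377.2 − 2(y_{South} + y_{North})) − 112y_{South}.
∂π/∂y_{South} = 265.2 − 4y_{South} − 2y_{North} = 0, so y_{South} = 66.3 − 0.5y_{North}.
For North: ∂π/∂y_{North} = 248.2 − 5y_{North} − 2y_{South} = 0 ⇒ y_{North} = 49.64 − 0.4y_{South}.
Plugging y_{North} into South's best response: y_{South} = 66.3 − 0.5(49.64 − 0.4y_{South}) ⇒ 0.8y_{South} = 41.48, so y_{South} = 51.85.
Then y_{North} = 49.64 − 0.4·51.85 = 28.9.
Equilibrium price: P = 377.2 − 2·80.75 = 215.7.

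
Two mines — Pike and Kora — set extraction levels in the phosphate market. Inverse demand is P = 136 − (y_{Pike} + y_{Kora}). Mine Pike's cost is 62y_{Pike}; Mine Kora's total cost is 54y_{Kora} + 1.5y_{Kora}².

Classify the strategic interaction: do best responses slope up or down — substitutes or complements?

Mine Pike's profit: π = y_{Pike}(136 − (y_{Pike} + y_{Kora})) − 62y_{Pike}.
∂π/∂y_{Pike} = 74 − 2y_{Pike} − y_{Kora} = 0, so y_{Pike} = 37 − 0.5y_{Kora}.
The best-response slope dy_{Pike}/dy_{Kora} = −0.5 < 0: the reaction function is downward-sloping, so the choices are strategic substitutes.

strategic substitutes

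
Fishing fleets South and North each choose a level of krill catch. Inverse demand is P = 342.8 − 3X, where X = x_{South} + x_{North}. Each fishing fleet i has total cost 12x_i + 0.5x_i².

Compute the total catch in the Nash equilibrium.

Fishing fleet South's profit: π = x_{South}(342.8 − 3(x_{South} + x_{North})) − 12x_{South} − 0.5x_{South}².
∂π/∂x_{South} = 330.8 − 7x_{South} − 3x_{North} = 0, so x_{South} = 1654/35 − (3/7)x_{North}.
The game is symmetric, so in equilibrium x_{North} = x_{South}: the reaction function gives (10/7)x_{South} = 1654/35, hence x_{South} = 33.08.
Total catch: 33.08 + 33.08 = 66.16.

66.16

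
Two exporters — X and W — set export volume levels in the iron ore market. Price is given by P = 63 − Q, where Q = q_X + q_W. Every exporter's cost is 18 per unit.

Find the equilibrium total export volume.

30

Exporter X's profit: π = q_X(63 − (q_X + q_W)) − 18q_X.
∂π/∂q_X = 45 − 2q_X − q_W = 0, so q_X = 22.5 − 0.5q_W.
Setting q_X = q_W in the reaction function: q_X = 22.5 − 0.5q_X, so q_X = 22.5 / 1.5 = 15.
Total export volume: 15 + 15 = 30.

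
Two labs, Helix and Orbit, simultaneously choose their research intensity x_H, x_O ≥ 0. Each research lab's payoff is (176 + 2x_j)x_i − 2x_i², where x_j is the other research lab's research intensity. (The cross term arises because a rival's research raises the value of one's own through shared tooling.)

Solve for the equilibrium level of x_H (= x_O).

88

Helix's payoff is (176 + 2x_O)x_H − 2x_H².
∂π/∂x_H = 176 + 2x_O − 4x_H = 0, so x_H = 44 + 0.5x_O.
The game is symmetric, so in equilibrium x_O = x_H: the reaction function gives 0.5x_H = 44, hence x_H = 88.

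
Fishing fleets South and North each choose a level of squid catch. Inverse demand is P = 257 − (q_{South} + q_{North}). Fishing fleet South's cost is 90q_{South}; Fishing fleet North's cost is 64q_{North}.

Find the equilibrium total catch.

120

Fishing fleet South's profit: π = q_{South}(257 − (q_{South} + q_{North})) − 90q_{South}.
∂π/∂q_{South} = 167 − 2q_{South} − q_{North} = 0, so q_{South} = 83.5 − 0.5q_{North}.
By the same steps for North: q_{North} = 96.5 − 0.5q_{South}.
Plugging q_{North} into South's best response: q_{South} = 83.5 − 0.5(96.5 − 0.5q_{South}) ⇒ 0.75q_{South} = 35.25, so q_{South} = 47.
Then q_{North} = 96.5 − 0.5·47 = 73.
Total catch: 47 + 73 = 120.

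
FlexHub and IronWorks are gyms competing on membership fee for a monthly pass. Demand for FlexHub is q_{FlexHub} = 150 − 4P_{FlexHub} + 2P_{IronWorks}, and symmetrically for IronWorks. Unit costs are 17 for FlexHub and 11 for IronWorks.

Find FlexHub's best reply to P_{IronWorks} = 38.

36.75

FlexHub's profit: π = (P_{FlexHub} − 17)(150 − 4P_{FlexHub} + 2P_{IronWorks}).
∂π/∂P_{FlexHub} = 218 − 8P_{FlexHub} + 2P_{IronWorks} = 0 ⇒ P_{FlexHub} = 27.25 + 0.25P_{IronWorks}.
At P_{IronWorks} = 38: P_{FlexHub} = 27.25 + 0.25·38 = 36.75.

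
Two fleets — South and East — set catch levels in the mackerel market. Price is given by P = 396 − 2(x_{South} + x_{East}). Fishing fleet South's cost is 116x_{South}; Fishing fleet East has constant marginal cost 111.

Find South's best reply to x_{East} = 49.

45.5

Fishing fleet South's profit: π = x_{South}(396 − 2(x_{South} + x_{East})) − 116x_{South}.
∂π/∂x_{South} = 280 − 4x_{South} − 2x_{East} = 0, so x_{South} = 70 − 0.5x_{East}.
At x_{East} = 49: x_{South} = 70 − 0.5·49 = 45.5.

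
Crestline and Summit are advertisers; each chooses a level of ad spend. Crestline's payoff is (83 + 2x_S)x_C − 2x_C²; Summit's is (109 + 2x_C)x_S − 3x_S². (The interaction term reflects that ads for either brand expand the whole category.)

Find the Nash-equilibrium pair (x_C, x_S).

35.8, 30.1

Expanding Crestline's payoff: 83x_C + 2x_Sx_C − 2x_C².
∂π/∂x_C = 83 + 2x_S − 4x_C = 0, so x_C = 20.75 + 0.5x_S.
Likewise for Summit: x_S = 109/6 + (1/3)x_C.
Solving the two reaction functions simultaneously: (1 − (0.5)(1/3))x_C = 20.75 + 0.5·(109/6), so (5/6)x_C = 179/6 and x_C = 35.8.
Then x_S = 109/6 + (1/3)·35.8 = 30.1.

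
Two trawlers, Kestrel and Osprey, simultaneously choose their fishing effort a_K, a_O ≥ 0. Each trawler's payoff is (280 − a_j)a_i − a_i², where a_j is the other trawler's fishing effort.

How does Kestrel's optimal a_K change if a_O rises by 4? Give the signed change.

-2

Kestrel's payoff is (280 − a_O)a_K − a_K².
∂π/∂a_K = 280 − a_O − 2a_K = 0, so a_K = 140 − 0.5a_O.
The reaction-function slope is −0.5, so a 4-unit rise in a_O moves a_K by −0.5 × 4 = −2. Kestrel's best response falls — the actions are strategic substitutes.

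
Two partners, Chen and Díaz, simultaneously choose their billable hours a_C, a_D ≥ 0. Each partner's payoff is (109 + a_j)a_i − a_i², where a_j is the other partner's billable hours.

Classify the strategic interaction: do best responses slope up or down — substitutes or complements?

Chen's payoff is (109 + a_D)a_C − a_C².
∂π/∂a_C = 109 + a_D − 2a_C = 0, so a_C = 54.5 + 0.5a_D.
The best-response slope da_C/da_D = 0.5 > 0: the reaction function is upward-sloping, so the choices are strategic complements.

strategic complements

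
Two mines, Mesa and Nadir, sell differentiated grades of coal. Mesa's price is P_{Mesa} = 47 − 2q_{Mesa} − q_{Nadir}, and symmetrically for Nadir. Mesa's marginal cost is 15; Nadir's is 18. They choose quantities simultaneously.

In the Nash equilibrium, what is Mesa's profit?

87.12

Mine Mesa's profit: π = q_{Mesa}(47 − 2q_{Mesa} − q_{Nadir}) − 15q_{Mesa}.
∂π/∂q_{Mesa} = 32 − 4q_{Mesa} − q_{Nadir} = 0 ⇒ q_{Mesa} = 8 − 0.25q_{Nadir}.
Similarly q_{Nadir} = 7.25 − 0.25q_{Mesa}.
Plugging q_{Nadir} into Mesa's best response: q_{Mesa} = 8 − 0.25(7.25 − 0.25q_{Mesa}) ⇒ 0.9375q_{Mesa} = 6.1875, so q_{Mesa} = 6.6.
Then q_{Nadir} = 7.25 − 0.25·6.6 = 5.6.
P_{Mesa} = 47 − 2·6.6 − 5.6 = 28.2.
Profit = (28.2 − 15)·6.6 = 87.12.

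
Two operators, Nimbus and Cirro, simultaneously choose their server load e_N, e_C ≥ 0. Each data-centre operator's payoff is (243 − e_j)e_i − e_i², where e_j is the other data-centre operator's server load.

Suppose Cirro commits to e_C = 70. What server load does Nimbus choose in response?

Nimbus's payoff is (243 − e_C)e_N − e_N².
∂π/∂e_N = 243 − e_C − 2e_N = 0, so e_N = 121.5 − 0.5e_C.
At e_C = 70: e_N = 121.5 − 0.5·70 = 86.5.

86.5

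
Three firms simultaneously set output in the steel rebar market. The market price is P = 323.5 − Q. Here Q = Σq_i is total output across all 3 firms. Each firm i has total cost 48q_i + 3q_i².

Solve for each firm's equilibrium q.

A representative firm's profit is π_i = q_i(323.5 − Q) − 48q_i − 3q_i², with Q = q_i + Σ_{j≠i} q_j.
First-order condition: 275.5 − 8q_i − Σ_{j≠i} q_j = 0.
In a symmetric equilibrium every firm chooses the same q, so Σ_{j≠i} q_j = 2q. The condition becomes 275.5 − 10q = 0, giving q = 275.5/10 = 27.55.

27.55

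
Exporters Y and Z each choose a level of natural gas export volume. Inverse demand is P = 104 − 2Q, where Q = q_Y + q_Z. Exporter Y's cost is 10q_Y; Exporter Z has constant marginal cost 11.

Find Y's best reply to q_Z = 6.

Exporter Y's profit: π = q_Y(104 − 2(q_Y + q_Z)) − 10q_Y.
∂π/∂q_Y = 94 − 4q_Y − 2q_Z = 0, so q_Y = 23.5 − 0.5q_Z.
At q_Z = 6: q_Y = 23.5 − 0.5·6 = 20.5.

20.5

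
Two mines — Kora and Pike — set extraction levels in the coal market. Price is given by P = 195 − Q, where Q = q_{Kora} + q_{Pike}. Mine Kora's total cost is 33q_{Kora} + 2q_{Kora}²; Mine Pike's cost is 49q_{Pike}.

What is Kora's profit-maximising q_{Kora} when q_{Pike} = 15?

Mine Kora's profit: π = q_{Kora}(195 − (q_{Kora} + q_{Pike})) − 33q_{Kora} − 2q_{Kora}².
∂π/∂q_{Kora} = 162 − 6q_{Kora} − q_{Pike} = 0, so q_{Kora} = 27 − (1/6)q_{Pike}.
At q_{Pike} = 15: q_{Kora} = 27 − (1/6)·15 = 24.5.

24.5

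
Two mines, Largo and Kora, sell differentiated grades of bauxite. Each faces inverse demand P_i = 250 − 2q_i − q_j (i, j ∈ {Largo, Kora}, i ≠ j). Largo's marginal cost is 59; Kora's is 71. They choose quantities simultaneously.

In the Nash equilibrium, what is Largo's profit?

3042

Mine Largo's profit: π = q_{Largo}(250 − 2q_{Largo} − q_{Kora}) − 59q_{Largo}.
∂π/∂q_{Largo} = 191 − 4q_{Largo} − q_{Kora} = 0 ⇒ q_{Largo} = 47.75 − 0.25q_{Kora}.
Similarly q_{Kora} = 44.75 − 0.25q_{Largo}.
Substituting the second reaction function into the first: q_{Largo} = 47.75 − 0.25(44.75 − 0.25q_{Largo}), which gives 0.9375q_{Largo} = 36.5625 ⇒ q_{Largo} = 39.
Then q_{Kora} = 44.75 − 0.25·39 = 35.
P_{Largo} = 250 − 2·39 − 35 = 137.
Profit = (137 − 59)·39 = 3042.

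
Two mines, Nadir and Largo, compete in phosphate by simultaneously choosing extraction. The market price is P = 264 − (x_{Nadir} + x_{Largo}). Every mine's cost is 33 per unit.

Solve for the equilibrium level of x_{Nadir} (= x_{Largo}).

Mine Nadir's profit: π = x_{Nadir}(264 − (x_{Nadir} + x_{Largo})) − 33x_{Nadir}.
∂π/∂x_{Nadir} = 231 − 2x_{Nadir} − x_{Largo} = 0, so x_{Nadir} = 115.5 − 0.5x_{Largo}.
The game is symmetric, so in equilibrium x_{Largo} = x_{Nadir}: the reaction function gives 1.5x_{Nadir} = 115.5, hence x_{Nadir} = 77.

77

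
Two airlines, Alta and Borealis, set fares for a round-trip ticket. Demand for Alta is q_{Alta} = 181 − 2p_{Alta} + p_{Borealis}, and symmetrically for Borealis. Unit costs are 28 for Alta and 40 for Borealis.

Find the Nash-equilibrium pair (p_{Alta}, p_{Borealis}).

Alta's profit: π = (p_{Alta} − 28)(181 − 2p_{Alta} + p_{Borealis}).
∂π/∂p_{Alta} = 237 − 4p_{Alta} + p_{Borealis} = 0 ⇒ p_{Alta} = 59.25 + 0.25p_{Borealis}.
Similarly p_{Borealis} = 65.25 + 0.25p_{Alta}.
Solving the two reaction functions simultaneously: (1 − (0.25)(0.25))p_{Alta} = 59.25 + 0.25·65.25, so 0.9375p_{Alta} = 75.5625 and p_{Alta} = 80.6.
Then p_{Borealis} = 65.25 + 0.25·80.6 = 85.4.

80.6, 85.4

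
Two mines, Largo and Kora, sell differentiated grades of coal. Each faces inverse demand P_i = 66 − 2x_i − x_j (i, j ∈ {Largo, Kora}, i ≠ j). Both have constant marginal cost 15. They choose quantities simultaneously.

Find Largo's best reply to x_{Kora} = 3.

Mine Largo's profit: π = x_{Largo}(66 − 2x_{Largo} − x_{Kora}) − 15x_{Largo}.
∂π/∂x_{Largo} = 51 − 4x_{Largo} − x_{Kora} = 0 ⇒ x_{Largo} = 12.75 − 0.25x_{Kora}.
At x_{Kora} = 3: x_{Largo} = 12.75 − 0.25·3 = 12.

12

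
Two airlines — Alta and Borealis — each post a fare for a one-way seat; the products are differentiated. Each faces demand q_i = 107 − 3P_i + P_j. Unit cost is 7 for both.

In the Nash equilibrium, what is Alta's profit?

Alta's profit: π = (P_{Alta} − 7)(107 − 3P_{Alta} + P_{Borealis}).
∂π/∂P_{Alta} = 128 − 6P_{Alta} + P_{Borealis} = 0 ⇒ P_{Alta} = 64/3 + (1/6)P_{Borealis}.
Setting P_{Alta} = P_{Borealis} in the reaction function: P_{Alta} = 64/3 + (1/6)P_{Alta}, so P_{Alta} = (64/3) / (5/6) = 25.6.
q_{Alta} = 107 − 3·25.6 + 25.6 = 55.8.
Profit = (25.6 − 7)·55.8 = 1037.88.

1037.88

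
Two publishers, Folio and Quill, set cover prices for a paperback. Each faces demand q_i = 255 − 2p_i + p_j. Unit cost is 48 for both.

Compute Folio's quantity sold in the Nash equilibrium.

138

Folio's profit: π = (p_{Folio} − 48)(255 − 2p_{Folio} + p_{Quill}).
∂π/∂p_{Folio} = 351 − 4p_{Folio} + p_{Quill} = 0 ⇒ p_{Folio} = 87.75 + 0.25p_{Quill}.
By symmetry p_{Quill} = p_{Folio}; substituting into the reaction function, 0.75p_{Folio} = 87.75 and p_{Folio} = 117.
q_{Folio} = 255 − 2·117 + 117 = 138.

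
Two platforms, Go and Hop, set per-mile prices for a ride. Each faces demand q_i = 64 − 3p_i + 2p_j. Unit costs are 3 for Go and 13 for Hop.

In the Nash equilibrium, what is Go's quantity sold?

Go's profit: π = (p_{Go} − 3)(64 − 3p_{Go} + 2p_{Hop}).
∂π/∂p_{Go} = 73 − 6p_{Go} + 2p_{Hop} = 0 ⇒ p_{Go} = 73/6 + (1/3)p_{Hop}.
Similarly p_{Hop} = 103/6 + (1/3)p_{Go}.
Solving the two reaction functions simultaneously: (1 − (1/3)(1/3))p_{Go} = 73/6 + (1/3)·(103/6), so (8/9)p_{Go} = 161/9 and p_{Go} = 20.125.
Then p_{Hop} = 103/6 + (1/3)·20.125 = 23.875.
q_{Go} = 64 − 3·20.125 + 2·23.875 = 51.375.

51.375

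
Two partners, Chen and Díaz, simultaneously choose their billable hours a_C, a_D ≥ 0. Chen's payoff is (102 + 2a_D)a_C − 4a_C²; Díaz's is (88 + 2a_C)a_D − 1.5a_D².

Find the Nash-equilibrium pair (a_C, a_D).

Expanding Chen's payoff: 102a_C + 2a_Da_C − 4a_C².
∂π/∂a_C = 102 + 2a_D − 8a_C = 0, so a_C = 12.75 + 0.25a_D.
Likewise for Díaz: a_D = 88/3 + (2/3)a_C.
Plugging a_D into Chen's best response: a_C = 12.75 + 0.25(88/3 + (2/3)a_C) ⇒ (5/6)a_C = 241/12, so a_C = 24.1.
Then a_D = 88/3 + (2/3)·24.1 = 45.4.

24.1, 45.4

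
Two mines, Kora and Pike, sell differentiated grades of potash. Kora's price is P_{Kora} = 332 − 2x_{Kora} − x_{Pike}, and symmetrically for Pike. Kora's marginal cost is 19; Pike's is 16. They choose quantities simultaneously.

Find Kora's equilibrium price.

143.8

Mine Kora's profit: π = x_{Kora}(332 − 2x_{Kora} − x_{Pike}) − 19x_{Kora}.
∂π/∂x_{Kora} = 313 − 4x_{Kora} − x_{Pike} = 0 ⇒ x_{Kora} = 78.25 − 0.25x_{Pike}.
Similarly x_{Pike} = 79 − 0.25x_{Kora}.
Substituting the second reaction function into the first: x_{Kora} = 78.25 − 0.25(79 − 0.25x_{Kora}), which gives 0.9375x_{Kora} = 58.5 ⇒ x_{Kora} = 62.4.
Then x_{Pike} = 79 − 0.25·62.4 = 63.4.
P_{Kora} = 332 − 2·62.4 − 63.4 = 143.8.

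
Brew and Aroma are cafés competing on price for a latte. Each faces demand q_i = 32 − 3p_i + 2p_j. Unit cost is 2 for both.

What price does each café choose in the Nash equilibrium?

9.5

Brew's profit: π = (p_{Brew} − 2)(32 − 3p_{Brew} + 2p_{Aroma}).
∂π/∂p_{Brew} = 38 − 6p_{Brew} + 2p_{Aroma} = 0 ⇒ p_{Brew} = 19/3 + (1/3)p_{Aroma}.
By symmetry p_{Aroma} = p_{Brew}; substituting into the reaction function, (2/3)p_{Brew} = 19/3 and p_{Brew} = 9.5.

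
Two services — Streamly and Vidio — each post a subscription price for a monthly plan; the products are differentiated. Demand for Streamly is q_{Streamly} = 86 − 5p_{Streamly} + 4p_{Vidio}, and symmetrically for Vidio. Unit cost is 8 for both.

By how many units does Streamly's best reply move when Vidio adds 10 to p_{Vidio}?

4

Streamly's profit: π = (p_{Streamly} − 8)(86 − 5p_{Streamly} + 4p_{Vidio}).
∂π/∂p_{Streamly} = 126 − 10p_{Streamly} + 4p_{Vidio} = 0 ⇒ p_{Streamly} = 12.6 + 0.4p_{Vidio}.
The reaction-function slope is 0.4, so a 10-unit rise in p_{Vidio} moves p_{Streamly} by 0.4 × 10 = 4. Streamly's best response rises — the actions are strategic complements.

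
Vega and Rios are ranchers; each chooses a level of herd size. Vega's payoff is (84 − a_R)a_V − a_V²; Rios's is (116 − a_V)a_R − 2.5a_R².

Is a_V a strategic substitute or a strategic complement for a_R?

Expanding Vega's payoff: 84a_V − a_Ra_V − a_V².
∂π/∂a_V = 84 − a_R − 2a_V = 0, so a_V = 42 − 0.5a_R.
The best-response slope da_V/da_R = −0.5 < 0: the reaction function is downward-sloping, so the choices are strategic substitutes.

strategic substitutes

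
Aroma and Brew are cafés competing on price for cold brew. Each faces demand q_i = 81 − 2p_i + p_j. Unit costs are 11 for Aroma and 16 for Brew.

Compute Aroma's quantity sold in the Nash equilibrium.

48

Aroma's profit: π = (p_{Aroma} − 11)(81 − 2p_{Aroma} + p_{Brew}).
∂π/∂p_{Aroma} = 103 − 4p_{Aroma} + p_{Brew} = 0 ⇒ p_{Aroma} = 25.75 + 0.25p_{Brew}.
Similarly p_{Brew} = 28.25 + 0.25p_{Aroma}.
Substituting the second reaction function into the first: p_{Aroma} = 25.75 + 0.25(28.25 + 0.25p_{Aroma}), which gives 0.9375p_{Aroma} = 32.8125 ⇒ p_{Aroma} = 35.
Then p_{Brew} = 28.25 + 0.25·35 = 37.
q_{Aroma} = 81 − 2·35 + 37 = 48.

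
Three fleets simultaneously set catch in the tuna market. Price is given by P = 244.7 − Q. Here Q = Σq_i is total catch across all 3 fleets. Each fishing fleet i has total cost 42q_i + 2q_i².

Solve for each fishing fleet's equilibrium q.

A representative fishing fleet's profit is π_i = q_i(244.7 − Q) − 42q_i − 2q_i², with Q = q_i + Σ_{j≠i} q_j.
First-order condition: 202.7 − 6q_i − Σ_{j≠i} q_j = 0.
Imposing symmetry (q_j = q for all j) turns Σ_{j≠i} q_j into 2q, so 202.7 = 8q and q = 25.3375.

25.3375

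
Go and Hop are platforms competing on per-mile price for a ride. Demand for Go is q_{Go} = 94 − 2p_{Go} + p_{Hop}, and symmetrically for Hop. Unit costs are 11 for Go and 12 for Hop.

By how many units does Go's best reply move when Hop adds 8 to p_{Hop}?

Go's profit: π = (p_{Go} − 11)(94 − 2p_{Go} + p_{Hop}).
∂π/∂p_{Go} = 116 − 4p_{Go} + p_{Hop} = 0 ⇒ p_{Go} = 29 + 0.25p_{Hop}.
The reaction-function slope is 0.25, so an 8-unit rise in p_{Hop} moves p_{Go} by 0.25 × 8 = 2. Go's best response rises — the actions are strategic complements.

2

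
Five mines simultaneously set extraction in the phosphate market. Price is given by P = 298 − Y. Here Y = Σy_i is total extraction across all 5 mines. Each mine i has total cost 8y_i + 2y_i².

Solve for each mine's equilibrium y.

29

A representative mine's profit is π_i = y_i(298 − Y) − 8y_i − 2y_i², with Y = y_i + Σ_{j≠i} y_j.
First-order condition: 290 − 6y_i − Σ_{j≠i} y_j = 0.
In a symmetric equilibrium every mine chooses the same y, so Σ_{j≠i} y_j = 4y. The condition becomes 290 − 10y = 0, giving y = 290/10 = 29.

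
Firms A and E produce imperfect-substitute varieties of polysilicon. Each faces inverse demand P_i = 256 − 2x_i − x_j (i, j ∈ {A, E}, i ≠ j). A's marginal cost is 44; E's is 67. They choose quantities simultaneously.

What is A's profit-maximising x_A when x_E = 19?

48.25

Firm A's profit: π = x_A(256 − 2x_A − x_E) − 44x_A.
∂π/∂x_A = 212 − 4x_A − x_E = 0 ⇒ x_A = 53 − 0.25x_E.
At x_E = 19: x_A = 53 − 0.25·19 = 48.25.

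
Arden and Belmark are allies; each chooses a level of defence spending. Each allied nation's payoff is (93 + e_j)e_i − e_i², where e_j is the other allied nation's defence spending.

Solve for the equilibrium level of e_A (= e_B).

93

Arden's payoff is (93 + e_B)e_A − e_A².
∂π/∂e_A = 93 + e_B − 2e_A = 0, so e_A = 46.5 + 0.5e_B.
The game is symmetric, so in equilibrium e_B = e_A: the reaction function gives 0.5e_A = 46.5, hence e_A = 93.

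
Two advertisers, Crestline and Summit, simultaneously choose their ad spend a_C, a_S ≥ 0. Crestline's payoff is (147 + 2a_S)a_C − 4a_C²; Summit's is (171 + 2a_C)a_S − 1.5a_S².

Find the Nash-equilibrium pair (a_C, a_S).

39.15, 83.1

Expanding Crestline's payoff: 147a_C + 2a_Sa_C − 4a_C².
∂π/∂a_C = 147 + 2a_S − 8a_C = 0, so a_C = 18.375 + 0.25a_S.
Likewise for Summit: a_S = 57 + (2/3)a_C.
Solving the two reaction functions simultaneously: (1 − (0.25)(2/3))a_C = 18.375 + 0.25·57, so (5/6)a_C = 32.625 and a_C = 39.15.
Then a_S = 57 + (2/3)·39.15 = 83.1.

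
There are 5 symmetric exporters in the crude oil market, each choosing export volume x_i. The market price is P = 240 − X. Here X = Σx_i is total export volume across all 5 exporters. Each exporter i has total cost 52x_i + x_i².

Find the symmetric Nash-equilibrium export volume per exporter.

A representative exporter's profit is π_i = x_i(240 − X) − 52x_i − x_i², with X = x_i + Σ_{j≠i} x_j.
First-order condition: 188 − 4x_i − Σ_{j≠i} x_j = 0.
Imposing symmetry (x_j = x for all j) turns Σ_{j≠i} x_j into 4x, so 188 = 8x and x = 23.5.

23.5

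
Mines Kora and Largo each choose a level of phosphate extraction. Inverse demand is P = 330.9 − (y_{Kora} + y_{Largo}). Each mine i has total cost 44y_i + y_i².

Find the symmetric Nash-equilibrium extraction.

57.38

Mine Kora's profit: π = y_{Kora}(330.9 − (y_{Kora} + y_{Largo})) − 44y_{Kora} − y_{Kora}².
∂π/∂y_{Kora} = 286.9 − 4y_{Kora} − y_{Largo} = 0, so y_{Kora} = 71.725 − 0.25y_{Largo}.
The game is symmetric, so in equilibrium y_{Largo} = y_{Kora}: the reaction function gives 1.25y_{Kora} = 71.725, hence y_{Kora} = 57.38.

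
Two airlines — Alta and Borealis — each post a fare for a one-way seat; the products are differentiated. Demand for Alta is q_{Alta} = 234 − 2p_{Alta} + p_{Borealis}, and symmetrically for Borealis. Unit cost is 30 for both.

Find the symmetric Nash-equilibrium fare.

98

Alta's profit: π = (p_{Alta} − 30)(234 − 2p_{Alta} + p_{Borealis}).
∂π/∂p_{Alta} = 294 − 4p_{Alta} + p_{Borealis} = 0 ⇒ p_{Alta} = 73.5 + 0.25p_{Borealis}.
The game is symmetric, so in equilibrium p_{Borealis} = p_{Alta}: the reaction function gives 0.75p_{Alta} = 73.5, hence p_{Alta} = 98.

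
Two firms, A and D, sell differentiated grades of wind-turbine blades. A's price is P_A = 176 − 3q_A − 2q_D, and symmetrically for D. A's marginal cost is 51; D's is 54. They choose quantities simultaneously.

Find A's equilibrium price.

98.4375

Firm A's profit: π = q_A(176 − 3q_A − 2q_D) − 51q_A.
∂π/∂q_A = 125 − 6q_A − 2q_D = 0 ⇒ q_A = 125/6 − (1/3)q_D.
Similarly q_D = 61/3 − (1/3)q_A.
Plugging q_D into A's best response: q_A = 125/6 − (1/3)(61/3 − (1/3)q_A) ⇒ (8/9)q_A = 253/18, so q_A = 15.8125.
Then q_D = 61/3 − (1/3)·15.8125 = 15.0625.
P_A = 176 − 3·15.8125 − 2·15.0625 = 98.4375.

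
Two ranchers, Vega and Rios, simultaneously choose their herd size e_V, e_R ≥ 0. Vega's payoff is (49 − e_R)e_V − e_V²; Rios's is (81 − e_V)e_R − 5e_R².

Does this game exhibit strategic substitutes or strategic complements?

strategic substitutes

Expanding Vega's payoff: 49e_V − e_Re_V − e_V².
∂π/∂e_V = 49 − e_R − 2e_V = 0, so e_V = 24.5 − 0.5e_R.
The best-response slope de_V/de_R = −0.5 < 0: the reaction function is downward-sloping, so the choices are strategic substitutes.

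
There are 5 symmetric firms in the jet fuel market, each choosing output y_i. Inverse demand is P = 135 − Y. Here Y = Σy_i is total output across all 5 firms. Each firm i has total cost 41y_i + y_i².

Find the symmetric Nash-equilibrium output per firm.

11.75

A representative firm's profit is π_i = y_i(135 − Y) − 41y_i − y_i², with Y = y_i + Σ_{j≠i} y_j.
First-order condition: 94 − 4y_i − Σ_{j≠i} y_j = 0.
Imposing symmetry (y_j = y for all j) turns Σ_{j≠i} y_j into 4y, so 94 = 8y and y = 11.75.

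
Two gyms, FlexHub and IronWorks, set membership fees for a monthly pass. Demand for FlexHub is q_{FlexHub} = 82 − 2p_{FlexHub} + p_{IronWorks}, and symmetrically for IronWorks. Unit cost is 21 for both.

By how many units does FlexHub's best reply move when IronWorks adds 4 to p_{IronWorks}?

1

FlexHub's profit: π = (p_{FlexHub} − 21)(82 − 2p_{FlexHub} + p_{IronWorks}).
∂π/∂p_{FlexHub} = 124 − 4p_{FlexHub} + p_{IronWorks} = 0 ⇒ p_{FlexHub} = 31 + 0.25p_{IronWorks}.
The reaction-function slope is 0.25, so a 4-unit rise in p_{IronWorks} moves p_{FlexHub} by 0.25 × 4 = 1. FlexHub's best response rises — the actions are strategic complements.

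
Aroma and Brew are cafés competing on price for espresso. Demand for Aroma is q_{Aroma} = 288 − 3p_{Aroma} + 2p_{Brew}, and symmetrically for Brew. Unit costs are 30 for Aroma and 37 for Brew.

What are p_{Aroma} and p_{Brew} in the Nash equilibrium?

Aroma's profit: π = (p_{Aroma} − 30)(288 − 3p_{Aroma} + 2p_{Brew}).
∂π/∂p_{Aroma} = 378 − 6p_{Aroma} + 2p_{Brew} = 0 ⇒ p_{Aroma} = 63 + (1/3)p_{Brew}.
Similarly p_{Brew} = 66.5 + (1/3)p_{Aroma}.
Substituting the second reaction function into the first: p_{Aroma} = 63 + (1/3)(66.5 + (1/3)p_{Aroma}), which gives (8/9)p_{Aroma} = 511/6 ⇒ p_{Aroma} = 95.8125.
Then p_{Brew} = 66.5 + (1/3)·95.8125 = 98.4375.

95.8125, 98.4375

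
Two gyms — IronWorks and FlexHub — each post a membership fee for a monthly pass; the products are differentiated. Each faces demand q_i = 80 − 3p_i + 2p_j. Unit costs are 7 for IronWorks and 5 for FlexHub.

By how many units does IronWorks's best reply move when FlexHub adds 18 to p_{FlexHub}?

IronWorks's profit: π = (p_{IronWorks} − 7)(80 − 3p_{IronWorks} + 2p_{FlexHub}).
∂π/∂p_{IronWorks} = 101 − 6p_{IronWorks} + 2p_{FlexHub} = 0 ⇒ p_{IronWorks} = 101/6 + (1/3)p_{FlexHub}.
The reaction-function slope is 1/3, so an 18-unit rise in p_{FlexHub} moves p_{IronWorks} by 1/3 × 18 = 6. IronWorks's best response rises — the actions are strategic complements.

6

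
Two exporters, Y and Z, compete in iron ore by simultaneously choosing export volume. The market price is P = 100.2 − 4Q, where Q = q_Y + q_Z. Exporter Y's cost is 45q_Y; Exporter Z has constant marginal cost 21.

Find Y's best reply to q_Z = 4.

4.9

Exporter Y's profit: π = q_Y(100.2 − 4(q_Y + q_Z)) − 45q_Y.
∂π/∂q_Y = 55.2 − 8q_Y − 4q_Z = 0, so q_Y = 6.9 − 0.5q_Z.
At q_Z = 4: q_Y = 6.9 − 0.5·4 = 4.9.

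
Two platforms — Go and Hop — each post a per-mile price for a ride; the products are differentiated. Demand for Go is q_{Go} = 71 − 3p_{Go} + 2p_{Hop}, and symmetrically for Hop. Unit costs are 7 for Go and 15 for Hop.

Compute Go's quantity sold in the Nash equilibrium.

Go's profit: π = (p_{Go} − 7)(71 − 3p_{Go} + 2p_{Hop}).
∂π/∂p_{Go} = 92 − 6p_{Go} + 2p_{Hop} = 0 ⇒ p_{Go} = 46/3 + (1/3)p_{Hop}.
Similarly p_{Hop} = 58/3 + (1/3)p_{Go}.
Solving the two reaction functions simultaneously: (1 − (1/3)(1/3))p_{Go} = 46/3 + (1/3)·(58/3), so (8/9)p_{Go} = 196/9 and p_{Go} = 24.5.
Then p_{Hop} = 58/3 + (1/3)·24.5 = 27.5.
q_{Go} = 71 − 3·24.5 + 2·27.5 = 52.5.

52.5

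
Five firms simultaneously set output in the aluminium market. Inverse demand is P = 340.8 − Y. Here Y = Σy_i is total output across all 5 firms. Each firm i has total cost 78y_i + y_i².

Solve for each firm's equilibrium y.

A representative firm's profit is π_i = y_i(340.8 − Y) − 78y_i − y_i², with Y = y_i + Σ_{j≠i} y_j.
First-order condition: 262.8 − 4y_i − Σ_{j≠i} y_j = 0.
In a symmetric equilibrium every firm chooses the same y, so Σ_{j≠i} y_j = 4y. The condition becomes 262.8 − 8y = 0, giving y = 262.8/8 = 32.85.

32.85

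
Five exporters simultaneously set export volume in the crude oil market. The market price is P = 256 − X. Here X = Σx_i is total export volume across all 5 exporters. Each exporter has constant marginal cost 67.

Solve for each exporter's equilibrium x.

A representative exporter's profit is π_i = x_i(256 − X) − 67x_i, with X = x_i + Σ_{j≠i} x_j.
First-order condition: 189 − 2x_i − Σ_{j≠i} x_j = 0.
Imposing symmetry (x_j = x for all j) turns Σ_{j≠i} x_j into 4x, so 189 = 6x and x = 31.5.

31.5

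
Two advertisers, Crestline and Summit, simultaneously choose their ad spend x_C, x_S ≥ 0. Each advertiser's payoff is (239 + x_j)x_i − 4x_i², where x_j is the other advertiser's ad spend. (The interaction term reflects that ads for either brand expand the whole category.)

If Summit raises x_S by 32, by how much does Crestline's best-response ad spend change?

4

Crestline's payoff is (239 + x_S)x_C − 4x_C².
∂π/∂x_C = 239 + x_S − 8x_C = 0, so x_C = 29.875 + 0.125x_S.
The reaction-function slope is 0.125, so a 32-unit rise in x_S moves x_C by 0.125 × 32 = 4. Crestline's best response rises — the actions are strategic complements.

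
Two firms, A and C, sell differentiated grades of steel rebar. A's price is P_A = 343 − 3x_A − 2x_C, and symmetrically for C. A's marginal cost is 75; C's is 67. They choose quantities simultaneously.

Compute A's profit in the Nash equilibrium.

3267

Firm A's profit: π = x_A(343 − 3x_A − 2x_C) − 75x_A.
∂π/∂x_A = 268 − 6x_A − 2x_C = 0 ⇒ x_A = 134/3 − (1/3)x_C.
Similarly x_C = 46 − (1/3)x_A.
Substituting the second reaction function into the first: x_A = 134/3 − (1/3)(46 − (1/3)x_A), which gives (8/9)x_A = 88/3 ⇒ x_A = 33.
Then x_C = 46 − (1/3)·33 = 35.
P_A = 343 − 3·33 − 2·35 = 174.
Profit = (174 − 75)·33 = 3267.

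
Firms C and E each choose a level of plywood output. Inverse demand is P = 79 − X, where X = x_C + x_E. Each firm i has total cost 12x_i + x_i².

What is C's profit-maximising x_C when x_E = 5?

15.5

Firm C's profit: π = x_C(79 − (x_C + x_E)) − 12x_C − x_C².
∂π/∂x_C = 67 − 4x_C − x_E = 0, so x_C = 16.75 − 0.25x_E.
At x_E = 5: x_C = 16.75 − 0.25·5 = 15.5.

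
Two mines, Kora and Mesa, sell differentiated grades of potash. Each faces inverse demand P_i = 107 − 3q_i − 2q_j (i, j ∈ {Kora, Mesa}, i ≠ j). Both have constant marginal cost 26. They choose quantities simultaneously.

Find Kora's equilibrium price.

56.375

Mine Kora's profit: π = q_{Kora}(107 − 3q_{Kora} − 2q_{Mesa}) − 26q_{Kora}.
∂π/∂q_{Kora} = 81 − 6q_{Kora} − 2q_{Mesa} = 0 ⇒ q_{Kora} = 13.5 − (1/3)q_{Mesa}.
The game is symmetric, so in equilibrium q_{Mesa} = q_{Kora}: the reaction function gives (4/3)q_{Kora} = 13.5, hence q_{Kora} = 10.125.
P_{Kora} = 107 − 3·10.125 − 2·10.125 = 56.375.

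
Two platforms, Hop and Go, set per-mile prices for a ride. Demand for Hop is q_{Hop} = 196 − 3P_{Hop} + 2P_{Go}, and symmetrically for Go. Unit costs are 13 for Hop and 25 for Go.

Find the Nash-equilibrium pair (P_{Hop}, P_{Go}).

61, 65.5

Hop's profit: π = (P_{Hop} − 13)(196 − 3P_{Hop} + 2P_{Go}).
∂π/∂P_{Hop} = 235 − 6P_{Hop} + 2P_{Go} = 0 ⇒ P_{Hop} = 235/6 + (1/3)P_{Go}.
Similarly P_{Go} = 271/6 + (1/3)P_{Hop}.
Solving the two reaction functions simultaneously: (1 − (1/3)(1/3))P_{Hop} = 235/6 + (1/3)·(271/6), so (8/9)P_{Hop} = 488/9 and P_{Hop} = 61.
Then P_{Go} = 271/6 + (1/3)·61 = 65.5.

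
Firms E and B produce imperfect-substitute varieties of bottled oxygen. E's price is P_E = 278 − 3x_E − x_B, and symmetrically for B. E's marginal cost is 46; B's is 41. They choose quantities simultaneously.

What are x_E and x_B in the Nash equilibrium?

33, 34

Firm E's profit: π = x_E(278 − 3x_E − x_B) − 46x_E.
∂π/∂x_E = 232 − 6x_E − x_B = 0 ⇒ x_E = 116/3 − (1/6)x_B.
Similarly x_B = 39.5 − (1/6)x_E.
Substituting the second reaction function into the first: x_E = 116/3 − (1/6)(39.5 − (1/6)x_E), which gives (35/36)x_E = 385/12 ⇒ x_E = 33.
Then x_B = 39.5 − (1/6)·33 = 34.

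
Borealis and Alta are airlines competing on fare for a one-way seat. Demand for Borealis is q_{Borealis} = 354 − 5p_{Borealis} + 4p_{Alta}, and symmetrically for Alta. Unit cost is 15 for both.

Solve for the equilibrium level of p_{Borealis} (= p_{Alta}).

71.5

Borealis's profit: π = (p_{Borealis} − 15)(354 − 5p_{Borealis} + 4p_{Alta}).
∂π/∂p_{Borealis} = 429 − 10p_{Borealis} + 4p_{Alta} = 0 ⇒ p_{Borealis} = 42.9 + 0.4p_{Alta}.
The game is symmetric, so in equilibrium p_{Alta} = p_{Borealis}: the reaction function gives 0.6p_{Borealis} = 42.9, hence p_{Borealis} = 71.5.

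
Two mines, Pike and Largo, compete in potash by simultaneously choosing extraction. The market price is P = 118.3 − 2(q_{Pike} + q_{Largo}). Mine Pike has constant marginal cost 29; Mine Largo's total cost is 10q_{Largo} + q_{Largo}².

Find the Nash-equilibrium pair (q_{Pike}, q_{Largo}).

15.96, 12.73

Mine Pike's profit: π = q_{Pike}(118.3 − 2(q_{Pike} + q_{Largo})) − 29q_{Pike}.
∂π/∂q_{Pike} = 89.3 − 4q_{Pike} − 2q_{Largo} = 0, so q_{Pike} = 22.325 − 0.5q_{Largo}.
For Largo: ∂π/∂q_{Largo} = 108.3 − 6q_{Largo} − 2q_{Pike} = 0 ⇒ q_{Largo} = 18.05 − (1/3)q_{Pike}.
Plugging q_{Largo} into Pike's best response: q_{Pike} = 22.325 − 0.5(18.05 − (1/3)q_{Pike}) ⇒ (5/6)q_{Pike} = 13.3, so q_{Pike} = 15.96.
Then q_{Largo} = 18.05 − (1/3)·15.96 = 12.73.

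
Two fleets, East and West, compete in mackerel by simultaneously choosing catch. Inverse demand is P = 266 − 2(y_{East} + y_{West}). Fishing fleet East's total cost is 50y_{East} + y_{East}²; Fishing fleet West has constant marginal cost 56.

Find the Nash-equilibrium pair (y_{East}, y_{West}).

22.2, 41.4

Fishing fleet East's profit: π = y_{East}(266 − 2(y_{East} + y_{West})) − 50y_{East} − y_{East}².
∂π/∂y_{East} = 216 − 6y_{East} − 2y_{West} = 0, so y_{East} = 36 − (1/3)y_{West}.
For West: ∂π/∂y_{West} = 210 − 4y_{West} − 2y_{East} = 0 ⇒ y_{West} = 52.5 − 0.5y_{East}.
Plugging y_{West} into East's best response: y_{East} = 36 − (1/3)(52.5 − 0.5y_{East}) ⇒ (5/6)y_{East} = 18.5, so y_{East} = 22.2.
Then y_{West} = 52.5 − 0.5·22.2 = 41.4.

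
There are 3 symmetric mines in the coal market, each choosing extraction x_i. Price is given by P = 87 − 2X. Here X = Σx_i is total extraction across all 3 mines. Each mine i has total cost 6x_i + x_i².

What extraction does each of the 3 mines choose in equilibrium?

8.1

A representative mine's profit is π_i = x_i(87 − 2X) − 6x_i − x_i², with X = x_i + Σ_{j≠i} x_j.
First-order condition: 81 − 6x_i − 2Σ_{j≠i} x_j = 0.
Imposing symmetry (x_j = x for all j) turns Σ_{j≠i} x_j into 2x, so 81 = 10x and x = 8.1.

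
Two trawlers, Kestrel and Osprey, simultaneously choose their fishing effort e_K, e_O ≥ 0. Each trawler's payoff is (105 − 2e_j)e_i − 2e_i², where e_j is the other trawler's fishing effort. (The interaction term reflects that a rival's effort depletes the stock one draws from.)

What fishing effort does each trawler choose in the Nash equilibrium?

17.5

Kestrel's payoff is (105 − 2e_O)e_K − 2e_K².
∂π/∂e_K = 105 − 2e_O − 4e_K = 0, so e_K = 26.25 − 0.5e_O.
Setting e_K = e_O in the reaction function: e_K = 26.25 − 0.5e_K, so e_K = 26.25 / 1.5 = 17.5.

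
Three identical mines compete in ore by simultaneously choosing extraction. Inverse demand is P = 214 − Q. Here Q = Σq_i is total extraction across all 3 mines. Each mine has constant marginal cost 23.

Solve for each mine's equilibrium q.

47.75

A representative mine's profit is π_i = q_i(214 − Q) − 23q_i, with Q = q_i + Σ_{j≠i} q_j.
First-order condition: 191 − 2q_i − Σ_{j≠i} q_j = 0.
In a symmetric equilibrium every mine chooses the same q, so Σ_{j≠i} q_j = 2q. The condition becomes 191 − 4q = 0, giving q = 191/4 = 47.75.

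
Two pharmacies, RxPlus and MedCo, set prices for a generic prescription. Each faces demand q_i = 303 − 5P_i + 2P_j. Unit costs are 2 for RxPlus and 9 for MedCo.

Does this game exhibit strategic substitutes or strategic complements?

strategic complements

RxPlus's profit: π = (P_{RxPlus} − 2)(303 − 5P_{RxPlus} + 2P_{MedCo}).
∂π/∂P_{RxPlus} = 313 − 10P_{RxPlus} + 2P_{MedCo} = 0 ⇒ P_{RxPlus} = 31.3 + 0.2P_{MedCo}.
The best-response slope dP_{RxPlus}/dP_{MedCo} = 0.2 > 0: the reaction function is upward-sloping, so the choices are strategic complements.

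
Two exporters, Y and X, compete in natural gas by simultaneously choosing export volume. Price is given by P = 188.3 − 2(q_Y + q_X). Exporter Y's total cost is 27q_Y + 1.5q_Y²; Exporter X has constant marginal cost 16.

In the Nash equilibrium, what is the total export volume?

49.3375

Exporter Y's profit: π = q_Y(188.3 − 2(q_Y + q_X)) − 27q_Y − 1.5q_Y².
∂π/∂q_Y = 161.3 − 7q_Y − 2q_X = 0, so q_Y = 1613/70 − (2/7)q_X.
For X: ∂π/∂q_X = 172.3 − 4q_X − 2q_Y = 0 ⇒ q_X = 43.075 − 0.5q_Y.
Substituting the second reaction function into the first: q_Y = 1613/70 − (2/7)(43.075 − 0.5q_Y), which gives (6/7)q_Y = 1503/140 ⇒ q_Y = 12.525.
Then q_X = 43.075 − 0.5·12.525 = 36.8125.
Total export volume: 12.525 + 36.8125 = 49.3375.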